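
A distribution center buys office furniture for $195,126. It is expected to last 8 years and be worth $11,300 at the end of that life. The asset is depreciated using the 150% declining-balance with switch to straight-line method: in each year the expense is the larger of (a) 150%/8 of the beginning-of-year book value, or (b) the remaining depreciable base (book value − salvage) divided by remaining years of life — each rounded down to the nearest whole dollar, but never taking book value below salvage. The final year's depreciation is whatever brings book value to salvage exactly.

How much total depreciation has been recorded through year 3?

$90,464

Depreciable base = $195,126 − $11,300 = $183,826.
Year 1: DB = ⌊$195,126 × 150%/8⌋ = $36,586; SL = ⌊$183,826/8⌋ = $22,978 → take DB $36,586. Book value $158,540.
Year 2: DB = ⌊$158,540 × 150%/8⌋ = $29,726; SL = ⌊$147,240/7⌋ = $21,034 → take DB $29,726. Book value $128,814.
Year 3: DB = ⌊$128,814 × 150%/8⌋ = $24,152; SL = ⌊$117,514/6⌋ = $19,585 → take DB $24,152. Book value $104,662.
Accumulated through year 3 = $195,126 − $104,662 = $90,464.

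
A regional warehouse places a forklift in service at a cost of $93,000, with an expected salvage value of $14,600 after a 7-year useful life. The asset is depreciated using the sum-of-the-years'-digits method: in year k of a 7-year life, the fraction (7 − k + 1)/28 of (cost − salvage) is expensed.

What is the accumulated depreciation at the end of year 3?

Depreciable base = $93,000 − $14,600 = $78,400.
Sum of the years' digits = 7+6+5+4+3+2+1 = 28.
Year 1: $78,400 × 7/28 = $19,600. Book value $73,400.
Year 2: $78,400 × 6/28 = $16,800. Book value $56,600.
Year 3: $78,400 × 5/28 = $14,000. Book value $42,600.
Accumulated through year 3 = $93,000 − $42,600 = $50,400.

$50,400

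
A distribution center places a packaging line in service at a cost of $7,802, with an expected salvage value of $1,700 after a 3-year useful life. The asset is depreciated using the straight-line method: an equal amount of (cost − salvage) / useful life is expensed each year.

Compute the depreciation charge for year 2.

Depreciable base = $7,802 − $1,700 = $6,102.
Annual expense = $6,102 / 3 = $2,034.

$2,034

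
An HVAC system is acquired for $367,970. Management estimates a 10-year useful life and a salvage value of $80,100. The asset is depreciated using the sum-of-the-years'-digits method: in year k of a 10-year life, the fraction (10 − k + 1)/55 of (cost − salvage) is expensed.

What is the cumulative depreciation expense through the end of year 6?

Depreciable base = $367,970 − $80,100 = $287,870.
Sum of the years' digits = 10+9+8+7+6+5+4+3+2+1 = 55.
Year 1: $287,870 × 10/55 = $52,340. Book value $315,630.
Year 2: $287,870 × 9/55 = $47,106. Book value $268,524.
Year 3: $287,870 × 8/55 = $41,872. Book value $226,652.
Year 4: $287,870 × 7/55 = $36,638. Book value $190,014.
Year 5: $287,870 × 6/55 = $31,404. Book value $158,610.
Year 6: $287,870 × 5/55 = $26,170. Book value $132,440.
Accumulated through year 6 = $367,970 − $132,440 = $235,530.

$235,530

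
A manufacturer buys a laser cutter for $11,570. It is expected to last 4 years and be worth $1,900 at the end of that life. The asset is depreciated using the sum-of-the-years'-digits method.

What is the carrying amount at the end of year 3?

Depreciable base = $11,570 − $1,900 = $9,670.
Sum of the years' digits = 4+3+2+1 = 10.
Year 1: $9,670 × 4/10 = $3,868. Book value $7,702.
Year 2: $9,670 × 3/10 = $2,901. Book value $4,801.
Year 3: $9,670 × 2/10 = $1,934. Book value $2,867.

$2,867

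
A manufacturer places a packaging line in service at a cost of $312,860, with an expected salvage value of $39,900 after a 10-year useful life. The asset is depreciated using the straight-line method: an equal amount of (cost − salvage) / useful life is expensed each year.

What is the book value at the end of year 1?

Depreciable base = $312,860 − $39,900 = $272,960.
Annual expense = $272,960 / 10 = $27,296.
End of year 1: book value $285,564.

$285,564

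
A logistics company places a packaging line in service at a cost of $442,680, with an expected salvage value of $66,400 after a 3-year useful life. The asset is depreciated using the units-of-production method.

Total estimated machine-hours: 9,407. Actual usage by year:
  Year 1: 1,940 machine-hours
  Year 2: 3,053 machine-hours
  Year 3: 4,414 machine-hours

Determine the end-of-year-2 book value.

Depreciable base = $442,680 − $66,400 = $376,280.
Rate = $376,280 / 9,407 machine-hours = $40 per machine-hour.
Year 1: 1,940 × $40 = $77,600. Book value $365,080.
Year 2: 3,053 × $40 = $122,120. Book value $242,960.

$242,960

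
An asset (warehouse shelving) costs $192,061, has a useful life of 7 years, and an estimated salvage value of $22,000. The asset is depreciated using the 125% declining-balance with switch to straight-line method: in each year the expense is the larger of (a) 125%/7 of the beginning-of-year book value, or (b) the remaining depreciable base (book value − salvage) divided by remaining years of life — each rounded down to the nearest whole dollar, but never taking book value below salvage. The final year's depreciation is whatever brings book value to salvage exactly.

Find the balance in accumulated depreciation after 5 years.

$127,835

Depreciable base = $192,061 − $22,000 = $170,061.
Year 1: DB = ⌊$192,061 × 125%/7⌋ = $34,296; SL = ⌊$170,061/7⌋ = $24,294 → take DB $34,296. Book value $157,765.
Year 2: DB = ⌊$157,765 × 125%/7⌋ = $28,172; SL = ⌊$135,765/6⌋ = $22,627 → take DB $28,172. Book value $129,593.
Year 3: DB = ⌊$129,593 × 125%/7⌋ = $23,141; SL = ⌊$107,593/5⌋ = $21,518 → take DB $23,141. Book value $106,452.
Year 4: DB = ⌊$106,452 × 125%/7⌋ = $19,009; SL = ⌊$84,452/4⌋ = $21,113 → take SL $21,113. Book value $85,339.
Year 5: DB = ⌊$85,339 × 125%/7⌋ = $15,239; SL = ⌊$63,339/3⌋ = $21,113 → take SL $21,113. Book value $64,226.
Accumulated through year 5 = $192,061 − $64,226 = $127,835.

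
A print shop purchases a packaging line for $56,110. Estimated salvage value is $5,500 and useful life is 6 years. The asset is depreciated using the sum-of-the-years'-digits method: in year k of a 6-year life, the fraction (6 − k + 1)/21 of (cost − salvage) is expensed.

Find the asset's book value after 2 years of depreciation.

Depreciable base = $56,110 − $5,500 = $50,610.
Sum of the years' digits = 6+5+4+3+2+1 = 21.
Year 1: $50,610 × 6/21 = $14,460. Book value $41,650.
Year 2: $50,610 × 5/21 = $12,050. Book value $29,600.

$29,600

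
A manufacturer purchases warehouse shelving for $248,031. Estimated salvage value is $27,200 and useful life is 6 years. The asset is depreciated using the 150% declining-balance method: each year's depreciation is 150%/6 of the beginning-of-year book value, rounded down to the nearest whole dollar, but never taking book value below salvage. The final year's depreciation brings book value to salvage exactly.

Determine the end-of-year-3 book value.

Depreciable base = $248,031 − $27,200 = $220,831.
Year 1: ⌊$248,031 × 150%/6⌋ = $62,007. Book value $186,024.
Year 2: ⌊$186,024 × 150%/6⌋ = $46,506. Book value $139,518.
Year 3: ⌊$139,518 × 150%/6⌋ = $34,879. Book value $104,639.

$104,639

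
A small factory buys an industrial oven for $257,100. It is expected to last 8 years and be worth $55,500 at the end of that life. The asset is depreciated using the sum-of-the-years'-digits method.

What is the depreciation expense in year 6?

$16,800

Depreciable base = $257,100 − $55,500 = $201,600.
Sum of the years' digits = 8+7+6+5+4+3+2+1 = 36.
Year 1: $201,600 × 8/36 = $44,800. Book value $212,300.
Year 2: $201,600 × 7/36 = $39,200. Book value $173,100.
Year 3: $201,600 × 6/36 = $33,600. Book value $139,500.
Year 4: $201,600 × 5/36 = $28,000. Book value $111,500.
Year 5: $201,600 × 4/36 = $22,400. Book value $89,100.
Year 6: $201,600 × 3/36 = $16,800. Book value $72,300.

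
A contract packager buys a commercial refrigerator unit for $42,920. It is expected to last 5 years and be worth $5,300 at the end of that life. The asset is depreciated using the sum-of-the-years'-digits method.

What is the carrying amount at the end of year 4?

$7,808

Depreciable base = $42,920 − $5,300 = $37,620.
Sum of the years' digits = 5+4+3+2+1 = 15.
Year 1: $37,620 × 5/15 = $12,540. Book value $30,380.
Year 2: $37,620 × 4/15 = $10,032. Book value $20,348.
Year 3: $37,620 × 3/15 = $7,524. Book value $12,824.
Year 4: $37,620 × 2/15 = $5,016. Book value $7,808.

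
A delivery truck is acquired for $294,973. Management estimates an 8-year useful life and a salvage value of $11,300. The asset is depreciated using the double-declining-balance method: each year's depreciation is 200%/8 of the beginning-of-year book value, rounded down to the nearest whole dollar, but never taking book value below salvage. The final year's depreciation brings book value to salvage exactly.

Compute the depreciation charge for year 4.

Depreciable base = $294,973 − $11,300 = $283,673.
Year 1: ⌊$294,973 × 200%/8⌋ = $73,743. Book value $221,230.
Year 2: ⌊$221,230 × 200%/8⌋ = $55,307. Book value $165,923.
Year 3: ⌊$165,923 × 200%/8⌋ = $41,480. Book value $124,443.
Year 4: ⌊$124,443 × 200%/8⌋ = $31,110. Book value $93,333.

$31,110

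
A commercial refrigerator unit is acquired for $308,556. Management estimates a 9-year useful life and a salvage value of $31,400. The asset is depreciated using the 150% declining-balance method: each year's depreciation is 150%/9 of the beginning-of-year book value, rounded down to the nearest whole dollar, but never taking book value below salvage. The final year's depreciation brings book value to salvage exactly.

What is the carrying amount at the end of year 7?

$86,114

Depreciable base = $308,556 − $31,400 = $277,156.
Year 1: ⌊$308,556 × 150%/9⌋ = $51,426. Book value $257,130.
Year 2: ⌊$257,130 × 150%/9⌋ = $42,855. Book value $214,275.
Year 3: ⌊$214,275 × 150%/9⌋ = $35,712. Book value $178,563.
Year 4: ⌊$178,563 × 150%/9⌋ = $29,760. Book value $148,803.
Year 5: ⌊$148,803 × 150%/9⌋ = $24,800. Book value $124,003.
Year 6: ⌊$124,003 × 150%/9⌋ = $20,667. Book value $103,336.
Year 7: ⌊$103,336 × 150%/9⌋ = $17,222. Book value $86,114.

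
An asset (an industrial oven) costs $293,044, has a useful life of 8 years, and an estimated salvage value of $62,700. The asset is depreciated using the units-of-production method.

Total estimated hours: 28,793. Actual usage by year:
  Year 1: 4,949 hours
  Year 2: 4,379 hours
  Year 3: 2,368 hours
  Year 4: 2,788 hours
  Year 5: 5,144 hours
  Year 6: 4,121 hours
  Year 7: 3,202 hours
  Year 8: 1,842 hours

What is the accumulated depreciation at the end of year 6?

Depreciable base = $293,044 − $62,700 = $230,344.
Rate = $230,344 / 28,793 hours = $8 per hour.
Year 1: 4,949 × $8 = $39,592. Book value $253,452.
Year 2: 4,379 × $8 = $35,032. Book value $218,420.
Year 3: 2,368 × $8 = $18,944. Book value $199,476.
Year 4: 2,788 × $8 = $22,304. Book value $177,172.
Year 5: 5,144 × $8 = $41,152. Book value $136,020.
Year 6: 4,121 × $8 = $32,968. Book value $103,052.
Accumulated through year 6 = $293,044 − $103,052 = $189,992.

$189,992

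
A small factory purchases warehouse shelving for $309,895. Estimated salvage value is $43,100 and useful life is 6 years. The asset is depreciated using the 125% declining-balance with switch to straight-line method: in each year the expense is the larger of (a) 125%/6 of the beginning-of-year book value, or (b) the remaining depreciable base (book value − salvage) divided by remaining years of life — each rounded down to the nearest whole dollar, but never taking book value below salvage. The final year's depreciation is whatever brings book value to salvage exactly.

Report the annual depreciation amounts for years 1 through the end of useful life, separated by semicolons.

Depreciable base = $309,895 − $43,100 = $266,795.
Year 1: DB = ⌊$309,895 × 125%/6⌋ = $64,561; SL = ⌊$266,795/6⌋ = $44,465 → take DB $64,561. Book value $245,334.
Year 2: DB = ⌊$245,334 × 125%/6⌋ = $51,111; SL = ⌊$202,234/5⌋ = $40,446 → take DB $51,111. Book value $194,223.
Year 3: DB = ⌊$194,223 × 125%/6⌋ = $40,463; SL = ⌊$151,123/4⌋ = $37,780 → take DB $40,463. Book value $153,760.
Year 4: DB = ⌊$153,760 × 125%/6⌋ = $32,033; SL = ⌊$110,660/3⌋ = $36,886 → take SL $36,886. Book value $116,874.
Year 5: DB = ⌊$116,874 × 125%/6⌋ = $24,348; SL = ⌊$73,774/2⌋ = $36,887 → take SL $36,887. Book value $79,987.
Year 6 (final): $79,987 − $43,100 = $36,887. Book value $43,100.

$64,561; $51,111; $40,463; $36,886; $36,887; $36,887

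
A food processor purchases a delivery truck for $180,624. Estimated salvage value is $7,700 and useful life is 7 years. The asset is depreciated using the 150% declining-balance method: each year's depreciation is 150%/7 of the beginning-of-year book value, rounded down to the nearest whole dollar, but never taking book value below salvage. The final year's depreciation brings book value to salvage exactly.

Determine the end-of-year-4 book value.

$68,840

Depreciable base = $180,624 − $7,700 = $172,924.
Year 1: ⌊$180,624 × 150%/7⌋ = $38,705. Book value $141,919.
Year 2: ⌊$141,919 × 150%/7⌋ = $30,411. Book value $111,508.
Year 3: ⌊$111,508 × 150%/7⌋ = $23,894. Book value $87,614.
Year 4: ⌊$87,614 × 150%/7⌋ = $18,774. Book value $68,840.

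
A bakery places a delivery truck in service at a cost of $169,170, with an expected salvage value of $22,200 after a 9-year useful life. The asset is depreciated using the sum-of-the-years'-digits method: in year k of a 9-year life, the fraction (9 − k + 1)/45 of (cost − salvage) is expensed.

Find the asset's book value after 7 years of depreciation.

Depreciable base = $169,170 − $22,200 = $146,970.
Sum of the years' digits = 9+8+7+6+5+4+3+2+1 = 45.
Year 1: $146,970 × 9/45 = $29,394. Book value $139,776.
Year 2: $146,970 × 8/45 = $26,128. Book value $113,648.
Year 3: $146,970 × 7/45 = $22,862. Book value $90,786.
Year 4: $146,970 × 6/45 = $19,596. Book value $71,190.
Year 5: $146,970 × 5/45 = $16,330. Book value $54,860.
Year 6: $146,970 × 4/45 = $13,064. Book value $41,796.
Year 7: $146,970 × 3/45 = $9,798. Book value $31,998.

$31,998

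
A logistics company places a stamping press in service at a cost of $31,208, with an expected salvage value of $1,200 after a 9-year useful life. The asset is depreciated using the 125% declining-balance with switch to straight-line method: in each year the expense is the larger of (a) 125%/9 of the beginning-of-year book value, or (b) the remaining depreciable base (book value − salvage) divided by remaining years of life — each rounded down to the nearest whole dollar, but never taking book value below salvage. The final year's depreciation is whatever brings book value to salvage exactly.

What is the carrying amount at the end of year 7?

Depreciable base = $31,208 − $1,200 = $30,008.
Year 1: DB = ⌊$31,208 × 125%/9⌋ = $4,334; SL = ⌊$30,008/9⌋ = $3,334 → take DB $4,334. Book value $26,874.
Year 2: DB = ⌊$26,874 × 125%/9⌋ = $3,732; SL = ⌊$25,674/8⌋ = $3,209 → take DB $3,732. Book value $23,142.
Year 3: DB = ⌊$23,142 × 125%/9⌋ = $3,214; SL = ⌊$21,942/7⌋ = $3,134 → take DB $3,214. Book value $19,928.
Year 4: DB = ⌊$19,928 × 125%/9⌋ = $2,767; SL = ⌊$18,728/6⌋ = $3,121 → take SL $3,121. Book value $16,807.
Year 5: DB = ⌊$16,807 × 125%/9⌋ = $2,334; SL = ⌊$15,607/5⌋ = $3,121 → take SL $3,121. Book value $13,686.
Year 6: DB = ⌊$13,686 × 125%/9⌋ = $1,900; SL = ⌊$12,486/4⌋ = $3,121 → take SL $3,121. Book value $10,565.
Year 7: DB = ⌊$10,565 × 125%/9⌋ = $1,467; SL = ⌊$9,365/3⌋ = $3,121 → take SL $3,121. Book value $7,444.

$7,444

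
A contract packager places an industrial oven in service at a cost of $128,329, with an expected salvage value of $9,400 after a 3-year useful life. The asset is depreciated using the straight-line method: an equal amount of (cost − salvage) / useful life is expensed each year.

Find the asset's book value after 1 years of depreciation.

Depreciable base = $128,329 − $9,400 = $118,929.
Annual expense = $118,929 / 3 = $39,643.
End of year 1: book value $88,686.

$88,686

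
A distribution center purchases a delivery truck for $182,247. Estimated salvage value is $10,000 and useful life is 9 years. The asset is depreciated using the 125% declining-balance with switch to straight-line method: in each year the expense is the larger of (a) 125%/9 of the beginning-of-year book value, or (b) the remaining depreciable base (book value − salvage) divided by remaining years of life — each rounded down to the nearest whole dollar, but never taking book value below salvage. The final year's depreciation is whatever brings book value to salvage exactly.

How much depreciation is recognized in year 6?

$17,728

Depreciable base = $182,247 − $10,000 = $172,247.
Year 1: DB = ⌊$182,247 × 125%/9⌋ = $25,312; SL = ⌊$172,247/9⌋ = $19,138 → take DB $25,312. Book value $156,935.
Year 2: DB = ⌊$156,935 × 125%/9⌋ = $21,796; SL = ⌊$146,935/8⌋ = $18,366 → take DB $21,796. Book value $135,139.
Year 3: DB = ⌊$135,139 × 125%/9⌋ = $18,769; SL = ⌊$125,139/7⌋ = $17,877 → take DB $18,769. Book value $116,370.
Year 4: DB = ⌊$116,370 × 125%/9⌋ = $16,162; SL = ⌊$106,370/6⌋ = $17,728 → take SL $17,728. Book value $98,642.
Year 5: DB = ⌊$98,642 × 125%/9⌋ = $13,700; SL = ⌊$88,642/5⌋ = $17,728 → take SL $17,728. Book value $80,914.
Year 6: DB = ⌊$80,914 × 125%/9⌋ = $11,238; SL = ⌊$70,914/4⌋ = $17,728 → take SL $17,728. Book value $63,186.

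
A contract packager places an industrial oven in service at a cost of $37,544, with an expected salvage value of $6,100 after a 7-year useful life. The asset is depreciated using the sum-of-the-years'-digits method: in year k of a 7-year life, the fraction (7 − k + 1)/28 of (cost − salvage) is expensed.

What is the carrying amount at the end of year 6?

$7,223

Depreciable base = $37,544 − $6,100 = $31,444.
Sum of the years' digits = 7+6+5+4+3+2+1 = 28.
Year 1: $31,444 × 7/28 = $7,861. Book value $29,683.
Year 2: $31,444 × 6/28 = $6,738. Book value $22,945.
Year 3: $31,444 × 5/28 = $5,615. Book value $17,330.
Year 4: $31,444 × 4/28 = $4,492. Book value $12,838.
Year 5: $31,444 × 3/28 = $3,369. Book value $9,469.
Year 6: $31,444 × 2/28 = $2,246. Book value $7,223.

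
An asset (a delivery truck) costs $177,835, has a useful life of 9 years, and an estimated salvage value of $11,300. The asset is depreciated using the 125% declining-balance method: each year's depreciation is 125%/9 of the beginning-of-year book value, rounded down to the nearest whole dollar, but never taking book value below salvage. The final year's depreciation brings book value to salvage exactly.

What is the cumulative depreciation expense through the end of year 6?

Depreciable base = $177,835 − $11,300 = $166,535.
Year 1: ⌊$177,835 × 125%/9⌋ = $24,699. Book value $153,136.
Year 2: ⌊$153,136 × 125%/9⌋ = $21,268. Book value $131,868.
Year 3: ⌊$131,868 × 125%/9⌋ = $18,315. Book value $113,553.
Year 4: ⌊$113,553 × 125%/9⌋ = $15,771. Book value $97,782.
Year 5: ⌊$97,782 × 125%/9⌋ = $13,580. Book value $84,202.
Year 6: ⌊$84,202 × 125%/9⌋ = $11,694. Book value $72,508.
Accumulated through year 6 = $177,835 − $72,508 = $105,327.

$105,327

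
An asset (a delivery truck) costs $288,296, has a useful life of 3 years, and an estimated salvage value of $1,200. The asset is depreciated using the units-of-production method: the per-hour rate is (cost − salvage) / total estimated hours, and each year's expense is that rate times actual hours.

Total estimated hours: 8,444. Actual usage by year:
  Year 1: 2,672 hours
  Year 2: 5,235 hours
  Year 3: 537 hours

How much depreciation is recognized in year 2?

$177,990

Depreciable base = $288,296 − $1,200 = $287,096.
Rate = $287,096 / 8,444 hours = $34 per hour.
Year 1: 2,672 × $34 = $90,848. Book value $197,448.
Year 2: 5,235 × $34 = $177,990. Book value $19,458.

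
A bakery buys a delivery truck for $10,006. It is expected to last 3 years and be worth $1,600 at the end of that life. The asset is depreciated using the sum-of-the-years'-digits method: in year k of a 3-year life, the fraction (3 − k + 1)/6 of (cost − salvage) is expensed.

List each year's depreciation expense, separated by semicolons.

$4,203; $2,802; $1,401

Depreciable base = $10,006 − $1,600 = $8,406.
Sum of the years' digits = 3+2+1 = 6.
Year 1: $8,406 × 3/6 = $4,203. Book value $5,803.
Year 2: $8,406 × 2/6 = $2,802. Book value $3,001.
Year 3: $8,406 × 1/6 = $1,401. Book value $1,600.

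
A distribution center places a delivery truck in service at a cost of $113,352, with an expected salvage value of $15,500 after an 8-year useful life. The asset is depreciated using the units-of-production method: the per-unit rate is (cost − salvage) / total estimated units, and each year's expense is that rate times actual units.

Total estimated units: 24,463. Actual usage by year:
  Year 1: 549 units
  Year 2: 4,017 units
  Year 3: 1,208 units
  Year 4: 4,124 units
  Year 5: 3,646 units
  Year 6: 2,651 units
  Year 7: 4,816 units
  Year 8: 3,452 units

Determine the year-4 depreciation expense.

Depreciable base = $113,352 − $15,500 = $97,852.
Rate = $97,852 / 24,463 units = $4 per unit.
Year 1: 549 × $4 = $2,196. Book value $111,156.
Year 2: 4,017 × $4 = $16,068. Book value $95,088.
Year 3: 1,208 × $4 = $4,832. Book value $90,256.
Year 4: 4,124 × $4 = $16,496. Book value $73,760.

$16,496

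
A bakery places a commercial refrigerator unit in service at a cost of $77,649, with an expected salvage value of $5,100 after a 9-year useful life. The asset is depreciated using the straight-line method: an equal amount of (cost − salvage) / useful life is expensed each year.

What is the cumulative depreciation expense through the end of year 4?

Depreciable base = $77,649 − $5,100 = $72,549.
Annual expense = $72,549 / 9 = $8,061.
End of year 1: book value $69,588.
End of year 2: book value $61,527.
End of year 3: book value $53,466.
End of year 4: book value $45,405.
Accumulated through year 4 = $77,649 − $45,405 = $32,244.

$32,244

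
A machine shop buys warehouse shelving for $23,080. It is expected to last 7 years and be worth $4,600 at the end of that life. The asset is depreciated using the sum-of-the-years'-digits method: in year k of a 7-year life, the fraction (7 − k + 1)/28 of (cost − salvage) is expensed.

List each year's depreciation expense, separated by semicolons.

$4,620; $3,960; $3,300; $2,640; $1,980; $1,320; $660

Depreciable base = $23,080 − $4,600 = $18,480.
Sum of the years' digits = 7+6+5+4+3+2+1 = 28.
Year 1: $18,480 × 7/28 = $4,620. Book value $18,460.
Year 2: $18,480 × 6/28 = $3,960. Book value $14,500.
Year 3: $18,480 × 5/28 = $3,300. Book value $11,200.
Year 4: $18,480 × 4/28 = $2,640. Book value $8,560.
Year 5: $18,480 × 3/28 = $1,980. Book value $6,580.
Year 6: $18,480 × 2/28 = $1,320. Book value $5,260.
Year 7: $18,480 × 1/28 = $660. Book value $4,600.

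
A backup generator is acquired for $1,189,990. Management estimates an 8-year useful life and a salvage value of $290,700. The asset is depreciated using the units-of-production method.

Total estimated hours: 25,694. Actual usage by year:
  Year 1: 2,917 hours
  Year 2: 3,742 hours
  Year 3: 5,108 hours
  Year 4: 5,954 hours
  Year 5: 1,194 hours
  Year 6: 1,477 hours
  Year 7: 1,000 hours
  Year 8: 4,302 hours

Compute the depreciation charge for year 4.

$208,390

Depreciable base = $1,189,990 − $290,700 = $899,290.
Rate = $899,290 / 25,694 hours = $35 per hour.
Year 1: 2,917 × $35 = $102,095. Book value $1,087,895.
Year 2: 3,742 × $35 = $130,970. Book value $956,925.
Year 3: 5,108 × $35 = $178,780. Book value $778,145.
Year 4: 5,954 × $35 = $208,390. Book value $569,755.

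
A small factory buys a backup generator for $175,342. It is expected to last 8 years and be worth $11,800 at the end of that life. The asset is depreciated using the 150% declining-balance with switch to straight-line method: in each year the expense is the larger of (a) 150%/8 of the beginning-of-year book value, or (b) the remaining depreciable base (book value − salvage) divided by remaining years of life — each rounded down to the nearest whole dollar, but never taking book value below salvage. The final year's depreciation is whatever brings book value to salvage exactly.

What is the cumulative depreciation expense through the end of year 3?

$81,291

Depreciable base = $175,342 − $11,800 = $163,542.
Year 1: DB = ⌊$175,342 × 150%/8⌋ = $32,876; SL = ⌊$163,542/8⌋ = $20,442 → take DB $32,876. Book value $142,466.
Year 2: DB = ⌊$142,466 × 150%/8⌋ = $26,712; SL = ⌊$130,666/7⌋ = $18,666 → take DB $26,712. Book value $115,754.
Year 3: DB = ⌊$115,754 × 150%/8⌋ = $21,703; SL = ⌊$103,954/6⌋ = $17,325 → take DB $21,703. Book value $94,051.
Accumulated through year 3 = $175,342 − $94,051 = $81,291.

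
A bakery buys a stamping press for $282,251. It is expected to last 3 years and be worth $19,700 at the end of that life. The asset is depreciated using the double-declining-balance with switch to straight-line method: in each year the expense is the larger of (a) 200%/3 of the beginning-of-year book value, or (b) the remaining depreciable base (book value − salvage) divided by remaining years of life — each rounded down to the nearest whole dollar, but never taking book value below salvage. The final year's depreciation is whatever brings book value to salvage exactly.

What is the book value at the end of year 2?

Depreciable base = $282,251 − $19,700 = $262,551.
Year 1: DB = ⌊$282,251 × 200%/3⌋ = $188,167; SL = ⌊$262,551/3⌋ = $87,517 → take DB $188,167. Book value $94,084.
Year 2: DB = ⌊$94,084 × 200%/3⌋ = $62,722; SL = ⌊$74,384/2⌋ = $37,192 → take DB $62,722. Book value $31,362.

$31,362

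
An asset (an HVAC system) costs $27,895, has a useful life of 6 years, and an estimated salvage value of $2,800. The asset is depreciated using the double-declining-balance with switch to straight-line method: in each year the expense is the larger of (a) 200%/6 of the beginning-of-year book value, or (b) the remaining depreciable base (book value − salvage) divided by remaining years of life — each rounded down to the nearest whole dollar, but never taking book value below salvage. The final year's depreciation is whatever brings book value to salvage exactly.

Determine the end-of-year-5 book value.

$3,674

Depreciable base = $27,895 − $2,800 = $25,095.
Year 1: DB = ⌊$27,895 × 200%/6⌋ = $9,298; SL = ⌊$25,095/6⌋ = $4,182 → take DB $9,298. Book value $18,597.
Year 2: DB = ⌊$18,597 × 200%/6⌋ = $6,199; SL = ⌊$15,797/5⌋ = $3,159 → take DB $6,199. Book value $12,398.
Year 3: DB = ⌊$12,398 × 200%/6⌋ = $4,132; SL = ⌊$9,598/4⌋ = $2,399 → take DB $4,132. Book value $8,266.
Year 4: DB = ⌊$8,266 × 200%/6⌋ = $2,755; SL = ⌊$5,466/3⌋ = $1,822 → take DB $2,755. Book value $5,511.
Year 5: DB = ⌊$5,511 × 200%/6⌋ = $1,837; SL = ⌊$2,711/2⌋ = $1,355 → take DB $1,837. Book value $3,674.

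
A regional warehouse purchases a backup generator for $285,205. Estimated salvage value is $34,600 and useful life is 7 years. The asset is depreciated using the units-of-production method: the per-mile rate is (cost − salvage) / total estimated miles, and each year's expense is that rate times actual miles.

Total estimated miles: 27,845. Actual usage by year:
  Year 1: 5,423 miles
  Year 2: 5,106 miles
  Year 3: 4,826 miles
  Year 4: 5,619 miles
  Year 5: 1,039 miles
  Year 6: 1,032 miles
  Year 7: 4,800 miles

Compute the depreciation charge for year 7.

Depreciable base = $285,205 − $34,600 = $250,605.
Rate = $250,605 / 27,845 miles = $9 per mile.
Year 1: 5,423 × $9 = $48,807. Book value $236,398.
Year 2: 5,106 × $9 = $45,954. Book value $190,444.
Year 3: 4,826 × $9 = $43,434. Book value $147,010.
Year 4: 5,619 × $9 = $50,571. Book value $96,439.
Year 5: 1,039 × $9 = $9,351. Book value $87,088.
Year 6: 1,032 × $9 = $9,288. Book value $77,800.
Year 7: 4,800 × $9 = $43,200. Book value $34,600.

$43,200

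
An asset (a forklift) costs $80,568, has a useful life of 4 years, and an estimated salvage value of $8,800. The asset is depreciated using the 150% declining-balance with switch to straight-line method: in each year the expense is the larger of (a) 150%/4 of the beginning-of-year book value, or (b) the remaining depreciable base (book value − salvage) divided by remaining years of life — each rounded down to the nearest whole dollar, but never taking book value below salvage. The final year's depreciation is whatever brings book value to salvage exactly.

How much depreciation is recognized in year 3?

Depreciable base = $80,568 − $8,800 = $71,768.
Year 1: DB = ⌊$80,568 × 150%/4⌋ = $30,213; SL = ⌊$71,768/4⌋ = $17,942 → take DB $30,213. Book value $50,355.
Year 2: DB = ⌊$50,355 × 150%/4⌋ = $18,883; SL = ⌊$41,555/3⌋ = $13,851 → take DB $18,883. Book value $31,472.
Year 3: DB = ⌊$31,472 × 150%/4⌋ = $11,802; SL = ⌊$22,672/2⌋ = $11,336 → take DB $11,802. Book value $19,670.

$11,802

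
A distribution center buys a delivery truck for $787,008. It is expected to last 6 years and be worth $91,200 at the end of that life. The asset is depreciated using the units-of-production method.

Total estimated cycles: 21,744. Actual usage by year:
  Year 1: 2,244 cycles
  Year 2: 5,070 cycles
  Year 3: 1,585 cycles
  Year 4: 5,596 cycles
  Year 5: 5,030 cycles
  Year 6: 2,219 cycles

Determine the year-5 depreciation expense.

$160,960

Depreciable base = $787,008 − $91,200 = $695,808.
Rate = $695,808 / 21,744 cycles = $32 per cycle.
Year 1: 2,244 × $32 = $71,808. Book value $715,200.
Year 2: 5,070 × $32 = $162,240. Book value $552,960.
Year 3: 1,585 × $32 = $50,720. Book value $502,240.
Year 4: 5,596 × $32 = $179,072. Book value $323,168.
Year 5: 5,030 × $32 = $160,960. Book value $162,208.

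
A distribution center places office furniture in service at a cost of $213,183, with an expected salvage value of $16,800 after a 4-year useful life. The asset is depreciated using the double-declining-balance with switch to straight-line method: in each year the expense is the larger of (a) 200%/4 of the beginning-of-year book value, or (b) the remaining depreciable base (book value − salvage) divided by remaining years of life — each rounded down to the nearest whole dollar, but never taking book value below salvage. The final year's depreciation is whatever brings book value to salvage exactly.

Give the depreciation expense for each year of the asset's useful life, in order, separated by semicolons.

Depreciable base = $213,183 − $16,800 = $196,383.
Year 1: DB = ⌊$213,183 × 200%/4⌋ = $106,591; SL = ⌊$196,383/4⌋ = $49,095 → take DB $106,591. Book value $106,592.
Year 2: DB = ⌊$106,592 × 200%/4⌋ = $53,296; SL = ⌊$89,792/3⌋ = $29,930 → take DB $53,296. Book value $53,296.
Year 3: DB = ⌊$53,296 × 200%/4⌋ = $26,648; SL = ⌊$36,496/2⌋ = $18,248 → take DB $26,648. Book value $26,648.
Year 4 (final): $26,648 − $16,800 = $9,848. Book value $16,800.

$106,591; $53,296; $26,648; $9,848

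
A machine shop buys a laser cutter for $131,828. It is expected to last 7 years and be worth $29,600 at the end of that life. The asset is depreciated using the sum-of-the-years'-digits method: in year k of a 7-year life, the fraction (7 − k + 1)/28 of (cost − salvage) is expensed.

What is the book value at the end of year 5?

Depreciable base = $131,828 − $29,600 = $102,228.
Sum of the years' digits = 7+6+5+4+3+2+1 = 28.
Year 1: $102,228 × 7/28 = $25,557. Book value $106,271.
Year 2: $102,228 × 6/28 = $21,906. Book value $84,365.
Year 3: $102,228 × 5/28 = $18,255. Book value $66,110.
Year 4: $102,228 × 4/28 = $14,604. Book value $51,506.
Year 5: $102,228 × 3/28 = $10,953. Book value $40,553.

$40,553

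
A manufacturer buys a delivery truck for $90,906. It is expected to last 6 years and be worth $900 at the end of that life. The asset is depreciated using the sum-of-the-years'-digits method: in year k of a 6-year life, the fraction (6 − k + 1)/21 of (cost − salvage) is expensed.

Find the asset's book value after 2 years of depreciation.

$43,760

Depreciable base = $90,906 − $900 = $90,006.
Sum of the years' digits = 6+5+4+3+2+1 = 21.
Year 1: $90,006 × 6/21 = $25,716. Book value $65,190.
Year 2: $90,006 × 5/21 = $21,430. Book value $43,760.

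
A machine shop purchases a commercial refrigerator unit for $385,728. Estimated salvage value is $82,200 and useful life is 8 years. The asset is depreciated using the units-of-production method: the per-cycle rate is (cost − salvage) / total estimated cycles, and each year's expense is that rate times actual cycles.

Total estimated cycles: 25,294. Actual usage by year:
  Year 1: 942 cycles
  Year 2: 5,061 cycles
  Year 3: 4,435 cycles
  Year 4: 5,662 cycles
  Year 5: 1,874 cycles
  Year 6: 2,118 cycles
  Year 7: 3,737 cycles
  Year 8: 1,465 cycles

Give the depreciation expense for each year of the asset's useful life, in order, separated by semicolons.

$11,304; $60,732; $53,220; $67,944; $22,488; $25,416; $44,844; $17,580

Depreciable base = $385,728 − $82,200 = $303,528.
Rate = $303,528 / 25,294 cycles = $12 per cycle.
Year 1: 942 × $12 = $11,304. Book value $374,424.
Year 2: 5,061 × $12 = $60,732. Book value $313,692.
Year 3: 4,435 × $12 = $53,220. Book value $260,472.
Year 4: 5,662 × $12 = $67,944. Book value $192,528.
Year 5: 1,874 × $12 = $22,488. Book value $170,040.
Year 6: 2,118 × $12 = $25,416. Book value $144,624.
Year 7: 3,737 × $12 = $44,844. Book value $99,780.
Year 8: 1,465 × $12 = $17,580. Book value $82,200.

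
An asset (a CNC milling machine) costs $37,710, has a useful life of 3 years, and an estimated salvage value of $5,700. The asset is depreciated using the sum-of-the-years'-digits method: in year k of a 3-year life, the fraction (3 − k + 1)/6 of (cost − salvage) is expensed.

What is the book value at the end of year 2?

$11,035

Depreciable base = $37,710 − $5,700 = $32,010.
Sum of the years' digits = 3+2+1 = 6.
Year 1: $32,010 × 3/6 = $16,005. Book value $21,705.
Year 2: $32,010 × 2/6 = $10,670. Book value $11,035.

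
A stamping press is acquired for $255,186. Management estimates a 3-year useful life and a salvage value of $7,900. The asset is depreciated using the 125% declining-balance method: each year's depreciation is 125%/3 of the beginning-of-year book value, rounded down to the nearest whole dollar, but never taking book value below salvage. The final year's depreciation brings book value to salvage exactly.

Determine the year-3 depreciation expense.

$78,935

Depreciable base = $255,186 − $7,900 = $247,286.
Year 1: ⌊$255,186 × 125%/3⌋ = $106,327. Book value $148,859.
Year 2: ⌊$148,859 × 125%/3⌋ = $62,024. Book value $86,835.
Year 3 (final): $86,835 − $7,900 = $78,935. Book value $7,900.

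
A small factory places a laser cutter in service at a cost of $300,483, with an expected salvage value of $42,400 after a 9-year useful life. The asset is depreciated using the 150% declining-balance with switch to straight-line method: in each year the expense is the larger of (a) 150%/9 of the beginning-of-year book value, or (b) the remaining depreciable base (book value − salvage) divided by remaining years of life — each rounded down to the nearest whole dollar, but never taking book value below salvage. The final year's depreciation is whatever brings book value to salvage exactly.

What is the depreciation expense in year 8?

$19,411

Depreciable base = $300,483 − $42,400 = $258,083.
Year 1: DB = ⌊$300,483 × 150%/9⌋ = $50,080; SL = ⌊$258,083/9⌋ = $28,675 → take DB $50,080. Book value $250,403.
Year 2: DB = ⌊$250,403 × 150%/9⌋ = $41,733; SL = ⌊$208,003/8⌋ = $26,000 → take DB $41,733. Book value $208,670.
Year 3: DB = ⌊$208,670 × 150%/9⌋ = $34,778; SL = ⌊$166,270/7⌋ = $23,752 → take DB $34,778. Book value $173,892.
Year 4: DB = ⌊$173,892 × 150%/9⌋ = $28,982; SL = ⌊$131,492/6⌋ = $21,915 → take DB $28,982. Book value $144,910.
Year 5: DB = ⌊$144,910 × 150%/9⌋ = $24,151; SL = ⌊$102,510/5⌋ = $20,502 → take DB $24,151. Book value $120,759.
Year 6: DB = ⌊$120,759 × 150%/9⌋ = $20,126; SL = ⌊$78,359/4⌋ = $19,589 → take DB $20,126. Book value $100,633.
Year 7: DB = ⌊$100,633 × 150%/9⌋ = $16,772; SL = ⌊$58,233/3⌋ = $19,411 → take SL $19,411. Book value $81,222.
Year 8: DB = ⌊$81,222 × 150%/9⌋ = $13,537; SL = ⌊$38,822/2⌋ = $19,411 → take SL $19,411. Book value $61,811.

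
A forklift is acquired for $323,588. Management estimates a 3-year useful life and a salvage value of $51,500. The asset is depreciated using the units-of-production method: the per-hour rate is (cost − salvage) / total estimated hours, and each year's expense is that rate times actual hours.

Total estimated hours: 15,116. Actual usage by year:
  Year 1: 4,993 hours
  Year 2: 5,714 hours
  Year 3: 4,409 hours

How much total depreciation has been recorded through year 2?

$192,726

Depreciable base = $323,588 − $51,500 = $272,088.
Rate = $272,088 / 15,116 hours = $18 per hour.
Year 1: 4,993 × $18 = $89,874. Book value $233,714.
Year 2: 5,714 × $18 = $102,852. Book value $130,862.
Accumulated through year 2 = $323,588 − $130,862 = $192,726.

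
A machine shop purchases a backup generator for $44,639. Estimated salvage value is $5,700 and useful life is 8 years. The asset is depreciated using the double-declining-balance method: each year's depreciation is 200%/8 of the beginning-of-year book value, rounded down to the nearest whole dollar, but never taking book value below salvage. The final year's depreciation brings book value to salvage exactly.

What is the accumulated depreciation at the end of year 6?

Depreciable base = $44,639 − $5,700 = $38,939.
Year 1: ⌊$44,639 × 200%/8⌋ = $11,159. Book value $33,480.
Year 2: ⌊$33,480 × 200%/8⌋ = $8,370. Book value $25,110.
Year 3: ⌊$25,110 × 200%/8⌋ = $6,277. Book value $18,833.
Year 4: ⌊$18,833 × 200%/8⌋ = $4,708. Book value $14,125.
Year 5: ⌊$14,125 × 200%/8⌋ = $3,531. Book value $10,594.
Year 6: ⌊$10,594 × 200%/8⌋ = $2,648. Book value $7,946.
Accumulated through year 6 = $44,639 − $7,946 = $36,693.

$36,693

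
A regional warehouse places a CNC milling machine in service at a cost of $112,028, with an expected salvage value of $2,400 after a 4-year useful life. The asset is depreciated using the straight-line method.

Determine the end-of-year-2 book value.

$57,214

Depreciable base = $112,028 − $2,400 = $109,628.
Annual expense = $109,628 / 4 = $27,407.
End of year 1: book value $84,621.
End of year 2: book value $57,214.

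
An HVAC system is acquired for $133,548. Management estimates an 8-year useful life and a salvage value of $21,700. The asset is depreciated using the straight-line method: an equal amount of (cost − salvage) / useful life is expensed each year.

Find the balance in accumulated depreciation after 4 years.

Depreciable base = $133,548 − $21,700 = $111,848.
Annual expense = $111,848 / 8 = $13,981.
End of year 1: book value $119,567.
End of year 2: book value $105,586.
End of year 3: book value $91,605.
End of year 4: book value $77,624.
Accumulated through year 4 = $133,548 − $77,624 = $55,924.

$55,924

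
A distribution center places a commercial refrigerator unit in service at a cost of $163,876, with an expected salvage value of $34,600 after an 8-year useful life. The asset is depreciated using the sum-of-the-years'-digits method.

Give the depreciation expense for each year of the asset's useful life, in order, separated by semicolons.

Depreciable base = $163,876 − $34,600 = $129,276.
Sum of the years' digits = 8+7+6+5+4+3+2+1 = 36.
Year 1: $129,276 × 8/36 = $28,728. Book value $135,148.
Year 2: $129,276 × 7/36 = $25,137. Book value $110,011.
Year 3: $129,276 × 6/36 = $21,546. Book value $88,465.
Year 4: $129,276 × 5/36 = $17,955. Book value $70,510.
Year 5: $129,276 × 4/36 = $14,364. Book value $56,146.
Year 6: $129,276 × 3/36 = $10,773. Book value $45,373.
Year 7: $129,276 × 2/36 = $7,182. Book value $38,191.
Year 8: $129,276 × 1/36 = $3,591. Book value $34,600.

$28,728; $25,137; $21,546; $17,955; $14,364; $10,773; $7,182; $3,591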